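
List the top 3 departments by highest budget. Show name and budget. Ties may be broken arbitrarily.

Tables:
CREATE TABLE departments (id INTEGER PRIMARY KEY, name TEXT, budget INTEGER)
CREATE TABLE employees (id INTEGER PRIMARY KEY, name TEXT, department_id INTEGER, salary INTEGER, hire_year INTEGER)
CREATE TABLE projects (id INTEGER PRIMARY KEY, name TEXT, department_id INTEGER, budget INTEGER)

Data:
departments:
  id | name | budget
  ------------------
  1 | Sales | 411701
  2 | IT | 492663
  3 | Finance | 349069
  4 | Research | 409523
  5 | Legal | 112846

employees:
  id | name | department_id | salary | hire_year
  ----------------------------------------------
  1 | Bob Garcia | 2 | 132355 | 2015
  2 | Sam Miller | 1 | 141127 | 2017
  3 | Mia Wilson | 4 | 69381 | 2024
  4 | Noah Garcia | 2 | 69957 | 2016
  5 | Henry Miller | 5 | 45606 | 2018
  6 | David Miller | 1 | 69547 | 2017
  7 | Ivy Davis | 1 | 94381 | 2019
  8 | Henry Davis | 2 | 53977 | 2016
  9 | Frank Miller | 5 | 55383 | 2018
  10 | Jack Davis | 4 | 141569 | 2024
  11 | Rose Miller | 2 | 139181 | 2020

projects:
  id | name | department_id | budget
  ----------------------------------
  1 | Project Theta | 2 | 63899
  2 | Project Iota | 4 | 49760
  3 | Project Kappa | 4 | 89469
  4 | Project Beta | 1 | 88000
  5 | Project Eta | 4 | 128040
SELECT name, budget FROM departments ORDER BY budget DESC LIMIT 3

Execution result:
name | budget
IT | 492663
Sales | 411701
Research | 409523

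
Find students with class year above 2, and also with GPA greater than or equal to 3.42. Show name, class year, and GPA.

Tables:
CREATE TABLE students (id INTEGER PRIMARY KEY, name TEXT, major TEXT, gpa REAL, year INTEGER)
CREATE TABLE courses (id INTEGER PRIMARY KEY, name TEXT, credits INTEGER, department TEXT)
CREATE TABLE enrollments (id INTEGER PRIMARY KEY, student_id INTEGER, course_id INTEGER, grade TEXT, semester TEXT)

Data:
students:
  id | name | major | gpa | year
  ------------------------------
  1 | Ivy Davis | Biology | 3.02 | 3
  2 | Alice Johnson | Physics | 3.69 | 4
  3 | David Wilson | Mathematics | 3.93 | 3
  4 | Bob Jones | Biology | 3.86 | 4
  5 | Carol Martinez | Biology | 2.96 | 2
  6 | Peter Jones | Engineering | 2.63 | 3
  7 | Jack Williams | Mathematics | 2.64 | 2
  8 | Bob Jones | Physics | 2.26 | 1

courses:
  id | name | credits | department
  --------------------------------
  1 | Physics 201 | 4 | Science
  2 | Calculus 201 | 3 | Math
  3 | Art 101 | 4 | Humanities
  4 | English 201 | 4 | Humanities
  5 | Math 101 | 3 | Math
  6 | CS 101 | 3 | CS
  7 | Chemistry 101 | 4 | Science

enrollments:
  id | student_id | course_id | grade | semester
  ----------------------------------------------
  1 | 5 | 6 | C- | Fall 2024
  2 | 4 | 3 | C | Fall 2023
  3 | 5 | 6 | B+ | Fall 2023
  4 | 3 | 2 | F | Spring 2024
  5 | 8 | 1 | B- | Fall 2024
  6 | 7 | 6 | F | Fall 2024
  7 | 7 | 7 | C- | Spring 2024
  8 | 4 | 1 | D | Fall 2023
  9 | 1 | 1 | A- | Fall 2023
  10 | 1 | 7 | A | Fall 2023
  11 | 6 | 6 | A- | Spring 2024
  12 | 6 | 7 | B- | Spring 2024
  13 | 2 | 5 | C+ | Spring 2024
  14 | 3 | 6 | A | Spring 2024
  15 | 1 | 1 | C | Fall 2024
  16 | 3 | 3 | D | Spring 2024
SELECT name, year, gpa FROM students WHERE year > 2 AND gpa >= 3.42

Execution result:
name | year | gpa
Alice Johnson | 4 | 3.69
David Wilson | 3 | 3.93
Bob Jones | 4 | 3.86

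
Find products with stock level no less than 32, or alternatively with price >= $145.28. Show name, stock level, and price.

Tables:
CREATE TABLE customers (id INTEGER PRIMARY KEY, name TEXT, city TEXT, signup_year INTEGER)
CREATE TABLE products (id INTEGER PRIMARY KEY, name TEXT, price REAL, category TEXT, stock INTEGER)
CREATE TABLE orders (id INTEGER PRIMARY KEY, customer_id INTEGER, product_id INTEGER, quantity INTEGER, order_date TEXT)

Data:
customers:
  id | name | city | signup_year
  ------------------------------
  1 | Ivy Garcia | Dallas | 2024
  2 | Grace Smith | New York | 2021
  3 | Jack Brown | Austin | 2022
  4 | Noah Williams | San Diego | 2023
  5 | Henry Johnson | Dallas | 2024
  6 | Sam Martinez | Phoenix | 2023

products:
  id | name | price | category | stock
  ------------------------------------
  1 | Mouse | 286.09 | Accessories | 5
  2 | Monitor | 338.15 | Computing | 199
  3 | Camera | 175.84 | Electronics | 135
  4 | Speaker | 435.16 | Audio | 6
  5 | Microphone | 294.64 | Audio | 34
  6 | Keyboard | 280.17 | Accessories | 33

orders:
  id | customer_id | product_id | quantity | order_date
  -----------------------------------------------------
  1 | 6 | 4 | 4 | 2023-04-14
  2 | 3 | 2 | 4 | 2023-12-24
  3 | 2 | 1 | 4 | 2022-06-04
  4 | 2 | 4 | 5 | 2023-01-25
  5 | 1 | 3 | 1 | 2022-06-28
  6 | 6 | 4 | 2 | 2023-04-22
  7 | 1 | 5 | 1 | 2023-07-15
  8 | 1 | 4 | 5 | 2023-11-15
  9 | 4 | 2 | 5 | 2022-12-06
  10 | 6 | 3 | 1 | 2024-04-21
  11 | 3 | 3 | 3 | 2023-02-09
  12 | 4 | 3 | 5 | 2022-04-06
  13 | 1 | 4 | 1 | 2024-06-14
SELECT name, stock, price FROM products WHERE stock >= 32 OR price >= 145.28

Execution result:
name | stock | price
Mouse | 5 | 286.09
Monitor | 199 | 338.15
Camera | 135 | 175.84
Speaker | 6 | 435.16
Microphone | 34 | 294.64
Keyboard | 33 | 280.17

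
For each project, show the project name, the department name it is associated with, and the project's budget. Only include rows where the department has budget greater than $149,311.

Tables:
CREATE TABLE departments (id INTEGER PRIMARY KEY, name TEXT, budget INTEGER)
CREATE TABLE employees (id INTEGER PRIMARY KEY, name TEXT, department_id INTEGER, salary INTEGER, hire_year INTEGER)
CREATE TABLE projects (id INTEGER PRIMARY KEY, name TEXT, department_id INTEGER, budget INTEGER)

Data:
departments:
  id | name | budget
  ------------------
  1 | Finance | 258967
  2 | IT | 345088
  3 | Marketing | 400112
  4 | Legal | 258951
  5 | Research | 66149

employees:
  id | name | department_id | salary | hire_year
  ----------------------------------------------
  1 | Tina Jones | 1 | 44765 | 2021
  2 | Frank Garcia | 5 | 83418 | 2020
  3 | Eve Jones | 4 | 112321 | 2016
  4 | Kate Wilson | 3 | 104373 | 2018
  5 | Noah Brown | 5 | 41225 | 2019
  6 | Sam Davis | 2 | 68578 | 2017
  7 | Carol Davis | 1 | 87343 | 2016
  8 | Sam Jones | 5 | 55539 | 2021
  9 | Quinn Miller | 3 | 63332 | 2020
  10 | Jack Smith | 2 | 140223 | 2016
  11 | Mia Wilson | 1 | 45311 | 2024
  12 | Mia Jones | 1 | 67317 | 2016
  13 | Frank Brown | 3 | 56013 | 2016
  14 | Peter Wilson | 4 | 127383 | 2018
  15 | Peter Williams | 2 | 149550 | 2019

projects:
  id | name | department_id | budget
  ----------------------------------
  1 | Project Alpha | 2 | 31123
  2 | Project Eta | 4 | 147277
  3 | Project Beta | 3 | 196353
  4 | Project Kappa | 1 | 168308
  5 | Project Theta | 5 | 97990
SELECT c.name, p.name AS department, c.budget FROM projects c JOIN departments p ON c.department_id = p.id WHERE p.budget > 149311

Execution result:
name | department | budget
Project Alpha | IT | 31123
Project Eta | Legal | 147277
Project Beta | Marketing | 196353
Project Kappa | Finance | 168308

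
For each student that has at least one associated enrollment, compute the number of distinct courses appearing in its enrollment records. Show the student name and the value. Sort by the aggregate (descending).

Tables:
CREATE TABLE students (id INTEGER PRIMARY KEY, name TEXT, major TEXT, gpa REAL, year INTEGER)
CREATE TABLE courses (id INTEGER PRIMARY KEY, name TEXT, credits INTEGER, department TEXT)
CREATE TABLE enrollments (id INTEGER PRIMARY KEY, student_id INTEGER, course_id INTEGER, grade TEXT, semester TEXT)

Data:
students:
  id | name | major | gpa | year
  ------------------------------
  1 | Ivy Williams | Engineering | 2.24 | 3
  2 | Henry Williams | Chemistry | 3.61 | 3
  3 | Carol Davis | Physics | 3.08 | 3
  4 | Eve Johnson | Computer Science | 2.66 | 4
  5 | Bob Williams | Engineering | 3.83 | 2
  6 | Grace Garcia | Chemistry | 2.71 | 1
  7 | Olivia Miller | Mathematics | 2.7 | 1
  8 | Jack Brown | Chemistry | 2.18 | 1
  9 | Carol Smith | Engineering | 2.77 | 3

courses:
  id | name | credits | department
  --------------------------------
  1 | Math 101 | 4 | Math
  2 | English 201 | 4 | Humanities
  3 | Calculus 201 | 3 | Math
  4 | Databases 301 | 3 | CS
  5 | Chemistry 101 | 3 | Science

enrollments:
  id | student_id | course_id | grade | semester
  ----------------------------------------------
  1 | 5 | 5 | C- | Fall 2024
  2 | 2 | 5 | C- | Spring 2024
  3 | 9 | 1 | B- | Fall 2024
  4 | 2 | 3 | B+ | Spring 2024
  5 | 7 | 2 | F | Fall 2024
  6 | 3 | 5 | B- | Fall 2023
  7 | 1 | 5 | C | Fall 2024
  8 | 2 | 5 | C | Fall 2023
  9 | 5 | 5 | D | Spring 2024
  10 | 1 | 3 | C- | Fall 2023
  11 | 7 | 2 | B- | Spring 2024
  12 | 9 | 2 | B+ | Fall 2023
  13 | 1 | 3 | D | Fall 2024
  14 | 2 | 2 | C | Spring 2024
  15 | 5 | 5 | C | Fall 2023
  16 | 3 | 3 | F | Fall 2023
SELECT p.name, COUNT(DISTINCT c.course_id) AS distinct_course_count FROM enrollments c JOIN students p ON c.student_id = p.id GROUP BY p.id, p.name ORDER BY distinct_course_count DESC

Execution result:
name | distinct_course_count
Henry Williams | 3
Ivy Williams | 2
Carol Davis | 2
Carol Smith | 2
Bob Williams | 1
Olivia Miller | 1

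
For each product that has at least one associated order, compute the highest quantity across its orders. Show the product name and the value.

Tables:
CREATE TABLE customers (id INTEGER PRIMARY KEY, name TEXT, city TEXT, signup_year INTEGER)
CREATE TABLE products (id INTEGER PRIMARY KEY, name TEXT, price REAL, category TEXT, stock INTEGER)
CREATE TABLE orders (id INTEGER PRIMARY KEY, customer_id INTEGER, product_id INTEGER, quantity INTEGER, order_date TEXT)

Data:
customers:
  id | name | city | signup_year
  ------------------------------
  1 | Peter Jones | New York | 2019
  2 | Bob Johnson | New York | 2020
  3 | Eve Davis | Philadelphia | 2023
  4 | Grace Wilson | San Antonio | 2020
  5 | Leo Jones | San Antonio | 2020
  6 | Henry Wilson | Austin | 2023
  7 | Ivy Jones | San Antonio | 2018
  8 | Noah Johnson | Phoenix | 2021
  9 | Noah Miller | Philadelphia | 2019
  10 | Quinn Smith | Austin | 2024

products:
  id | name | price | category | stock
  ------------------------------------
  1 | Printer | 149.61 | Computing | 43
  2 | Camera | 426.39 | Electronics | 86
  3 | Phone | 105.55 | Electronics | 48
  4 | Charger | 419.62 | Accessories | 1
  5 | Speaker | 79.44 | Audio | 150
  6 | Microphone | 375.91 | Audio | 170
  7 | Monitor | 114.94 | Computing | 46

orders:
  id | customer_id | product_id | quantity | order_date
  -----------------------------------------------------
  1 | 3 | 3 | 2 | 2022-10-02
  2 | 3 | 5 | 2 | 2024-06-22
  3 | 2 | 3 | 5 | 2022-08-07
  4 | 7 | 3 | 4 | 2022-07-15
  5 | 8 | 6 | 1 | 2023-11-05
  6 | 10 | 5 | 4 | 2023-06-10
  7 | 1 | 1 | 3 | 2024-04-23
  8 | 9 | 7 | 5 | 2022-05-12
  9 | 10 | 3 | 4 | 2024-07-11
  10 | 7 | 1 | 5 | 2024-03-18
SELECT p.name, MAX(c.quantity) AS max_quantity FROM orders c JOIN products p ON c.product_id = p.id GROUP BY p.id, p.name

Execution result:
name | max_quantity
Printer | 5
Phone | 5
Speaker | 4
Microphone | 1
Monitor | 5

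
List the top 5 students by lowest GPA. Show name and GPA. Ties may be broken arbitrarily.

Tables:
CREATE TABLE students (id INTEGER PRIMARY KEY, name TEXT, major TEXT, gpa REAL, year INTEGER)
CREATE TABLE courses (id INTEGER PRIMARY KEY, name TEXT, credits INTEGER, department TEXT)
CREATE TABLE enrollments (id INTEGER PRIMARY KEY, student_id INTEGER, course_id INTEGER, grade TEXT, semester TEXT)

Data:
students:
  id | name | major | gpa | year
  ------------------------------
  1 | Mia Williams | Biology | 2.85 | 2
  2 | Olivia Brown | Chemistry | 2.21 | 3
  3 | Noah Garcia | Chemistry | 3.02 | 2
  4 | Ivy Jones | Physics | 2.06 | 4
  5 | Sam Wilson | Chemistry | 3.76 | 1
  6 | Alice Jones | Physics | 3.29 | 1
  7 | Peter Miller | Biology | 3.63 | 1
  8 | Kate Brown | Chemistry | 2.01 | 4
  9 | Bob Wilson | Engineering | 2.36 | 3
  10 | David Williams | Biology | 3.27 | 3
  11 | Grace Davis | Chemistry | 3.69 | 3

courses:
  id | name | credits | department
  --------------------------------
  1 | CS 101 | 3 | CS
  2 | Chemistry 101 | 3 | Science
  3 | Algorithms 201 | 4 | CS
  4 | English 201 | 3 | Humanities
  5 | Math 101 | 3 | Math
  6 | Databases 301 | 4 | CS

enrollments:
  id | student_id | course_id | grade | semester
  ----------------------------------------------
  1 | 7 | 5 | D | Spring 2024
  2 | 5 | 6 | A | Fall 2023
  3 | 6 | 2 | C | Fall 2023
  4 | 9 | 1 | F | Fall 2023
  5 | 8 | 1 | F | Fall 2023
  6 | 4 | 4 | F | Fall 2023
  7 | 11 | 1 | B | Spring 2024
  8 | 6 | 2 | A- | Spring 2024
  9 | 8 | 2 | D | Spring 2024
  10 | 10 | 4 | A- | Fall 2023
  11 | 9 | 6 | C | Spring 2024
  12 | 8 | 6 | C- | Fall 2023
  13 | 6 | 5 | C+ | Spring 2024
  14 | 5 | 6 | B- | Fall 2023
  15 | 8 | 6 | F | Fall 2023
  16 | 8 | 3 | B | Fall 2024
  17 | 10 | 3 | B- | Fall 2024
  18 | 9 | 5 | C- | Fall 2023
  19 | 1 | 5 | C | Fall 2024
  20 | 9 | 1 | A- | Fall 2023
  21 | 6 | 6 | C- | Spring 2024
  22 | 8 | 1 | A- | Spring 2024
SELECT name, gpa FROM students ORDER BY gpa ASC LIMIT 5

Execution result:
name | gpa
Kate Brown | 2.01
Ivy Jones | 2.06
Olivia Brown | 2.21
Bob Wilson | 2.36
Mia Williams | 2.85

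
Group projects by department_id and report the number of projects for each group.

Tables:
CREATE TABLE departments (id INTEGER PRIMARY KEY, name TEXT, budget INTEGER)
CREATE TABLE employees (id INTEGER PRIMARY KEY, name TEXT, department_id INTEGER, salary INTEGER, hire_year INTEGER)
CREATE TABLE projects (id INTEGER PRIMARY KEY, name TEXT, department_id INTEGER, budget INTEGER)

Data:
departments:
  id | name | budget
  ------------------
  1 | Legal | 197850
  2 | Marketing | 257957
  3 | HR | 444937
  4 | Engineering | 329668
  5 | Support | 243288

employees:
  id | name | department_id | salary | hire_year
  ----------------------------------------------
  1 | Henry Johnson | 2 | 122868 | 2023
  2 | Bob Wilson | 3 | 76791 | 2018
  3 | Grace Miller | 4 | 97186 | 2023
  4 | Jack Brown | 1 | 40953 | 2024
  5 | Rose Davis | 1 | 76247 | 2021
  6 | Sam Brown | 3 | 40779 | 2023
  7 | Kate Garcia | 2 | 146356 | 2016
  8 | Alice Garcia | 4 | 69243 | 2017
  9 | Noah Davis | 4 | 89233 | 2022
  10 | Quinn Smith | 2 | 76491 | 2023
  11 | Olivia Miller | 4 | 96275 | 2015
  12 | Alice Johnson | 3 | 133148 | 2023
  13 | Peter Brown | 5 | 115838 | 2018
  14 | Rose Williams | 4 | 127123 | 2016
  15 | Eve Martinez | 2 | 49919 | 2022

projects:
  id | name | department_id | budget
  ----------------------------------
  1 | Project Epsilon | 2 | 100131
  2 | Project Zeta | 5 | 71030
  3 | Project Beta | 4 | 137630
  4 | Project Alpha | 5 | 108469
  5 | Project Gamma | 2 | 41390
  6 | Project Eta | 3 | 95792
SELECT department_id, COUNT(*) AS n FROM projects GROUP BY department_id

Execution result:
department_id | n
2 | 2
3 | 1
4 | 1
5 | 2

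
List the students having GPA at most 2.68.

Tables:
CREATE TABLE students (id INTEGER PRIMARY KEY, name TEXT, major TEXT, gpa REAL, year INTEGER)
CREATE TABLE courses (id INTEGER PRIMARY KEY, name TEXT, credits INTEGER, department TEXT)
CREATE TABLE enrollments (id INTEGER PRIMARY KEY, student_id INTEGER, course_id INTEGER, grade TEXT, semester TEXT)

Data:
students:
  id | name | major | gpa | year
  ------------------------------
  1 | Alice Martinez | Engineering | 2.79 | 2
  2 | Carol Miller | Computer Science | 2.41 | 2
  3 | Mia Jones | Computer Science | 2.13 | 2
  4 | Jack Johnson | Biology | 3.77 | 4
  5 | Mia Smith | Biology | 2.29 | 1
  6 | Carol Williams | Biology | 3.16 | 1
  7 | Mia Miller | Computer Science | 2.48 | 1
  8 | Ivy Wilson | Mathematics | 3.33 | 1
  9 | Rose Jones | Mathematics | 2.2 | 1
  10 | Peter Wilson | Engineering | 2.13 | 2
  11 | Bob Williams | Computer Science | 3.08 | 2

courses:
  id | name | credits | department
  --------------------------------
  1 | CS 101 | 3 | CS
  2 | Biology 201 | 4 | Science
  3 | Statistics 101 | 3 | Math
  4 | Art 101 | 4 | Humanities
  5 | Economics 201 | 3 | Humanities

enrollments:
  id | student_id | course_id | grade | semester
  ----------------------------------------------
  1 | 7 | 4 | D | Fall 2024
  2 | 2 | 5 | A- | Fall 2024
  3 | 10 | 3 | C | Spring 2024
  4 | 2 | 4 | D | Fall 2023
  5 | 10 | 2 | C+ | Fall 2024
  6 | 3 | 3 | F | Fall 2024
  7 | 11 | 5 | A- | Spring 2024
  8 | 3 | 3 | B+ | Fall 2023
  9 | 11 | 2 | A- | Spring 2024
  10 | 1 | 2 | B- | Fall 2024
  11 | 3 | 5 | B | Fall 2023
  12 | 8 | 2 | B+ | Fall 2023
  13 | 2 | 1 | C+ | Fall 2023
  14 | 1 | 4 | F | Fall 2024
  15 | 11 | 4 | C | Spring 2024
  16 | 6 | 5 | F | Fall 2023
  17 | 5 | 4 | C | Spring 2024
SELECT name, gpa FROM students WHERE gpa <= 2.68

Execution result:
name | gpa
Carol Miller | 2.41
Mia Jones | 2.13
Mia Smith | 2.29
Mia Miller | 2.48
Rose Jones | 2.20
Peter Wilson | 2.13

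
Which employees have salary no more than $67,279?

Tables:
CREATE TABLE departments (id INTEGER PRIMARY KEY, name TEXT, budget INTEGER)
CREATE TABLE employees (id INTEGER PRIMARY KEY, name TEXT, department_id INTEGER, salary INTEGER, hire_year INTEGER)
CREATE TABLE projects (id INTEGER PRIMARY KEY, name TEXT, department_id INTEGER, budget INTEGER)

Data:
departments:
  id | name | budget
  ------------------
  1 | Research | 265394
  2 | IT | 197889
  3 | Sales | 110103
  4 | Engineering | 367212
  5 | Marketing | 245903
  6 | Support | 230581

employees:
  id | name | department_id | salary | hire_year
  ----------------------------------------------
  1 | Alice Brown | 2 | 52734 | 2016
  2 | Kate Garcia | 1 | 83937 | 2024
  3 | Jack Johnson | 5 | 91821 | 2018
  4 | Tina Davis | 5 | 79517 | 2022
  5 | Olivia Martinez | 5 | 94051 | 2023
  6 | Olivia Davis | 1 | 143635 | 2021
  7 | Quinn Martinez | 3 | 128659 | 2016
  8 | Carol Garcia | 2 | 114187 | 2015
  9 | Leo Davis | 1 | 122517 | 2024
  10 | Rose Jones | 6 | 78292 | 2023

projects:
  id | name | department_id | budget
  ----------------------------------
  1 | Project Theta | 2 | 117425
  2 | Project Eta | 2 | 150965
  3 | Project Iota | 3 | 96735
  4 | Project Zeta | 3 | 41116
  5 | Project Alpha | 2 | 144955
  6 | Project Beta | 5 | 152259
SELECT name, salary FROM employees WHERE salary <= 67279

Execution result:
name | salary
Alice Brown | 52734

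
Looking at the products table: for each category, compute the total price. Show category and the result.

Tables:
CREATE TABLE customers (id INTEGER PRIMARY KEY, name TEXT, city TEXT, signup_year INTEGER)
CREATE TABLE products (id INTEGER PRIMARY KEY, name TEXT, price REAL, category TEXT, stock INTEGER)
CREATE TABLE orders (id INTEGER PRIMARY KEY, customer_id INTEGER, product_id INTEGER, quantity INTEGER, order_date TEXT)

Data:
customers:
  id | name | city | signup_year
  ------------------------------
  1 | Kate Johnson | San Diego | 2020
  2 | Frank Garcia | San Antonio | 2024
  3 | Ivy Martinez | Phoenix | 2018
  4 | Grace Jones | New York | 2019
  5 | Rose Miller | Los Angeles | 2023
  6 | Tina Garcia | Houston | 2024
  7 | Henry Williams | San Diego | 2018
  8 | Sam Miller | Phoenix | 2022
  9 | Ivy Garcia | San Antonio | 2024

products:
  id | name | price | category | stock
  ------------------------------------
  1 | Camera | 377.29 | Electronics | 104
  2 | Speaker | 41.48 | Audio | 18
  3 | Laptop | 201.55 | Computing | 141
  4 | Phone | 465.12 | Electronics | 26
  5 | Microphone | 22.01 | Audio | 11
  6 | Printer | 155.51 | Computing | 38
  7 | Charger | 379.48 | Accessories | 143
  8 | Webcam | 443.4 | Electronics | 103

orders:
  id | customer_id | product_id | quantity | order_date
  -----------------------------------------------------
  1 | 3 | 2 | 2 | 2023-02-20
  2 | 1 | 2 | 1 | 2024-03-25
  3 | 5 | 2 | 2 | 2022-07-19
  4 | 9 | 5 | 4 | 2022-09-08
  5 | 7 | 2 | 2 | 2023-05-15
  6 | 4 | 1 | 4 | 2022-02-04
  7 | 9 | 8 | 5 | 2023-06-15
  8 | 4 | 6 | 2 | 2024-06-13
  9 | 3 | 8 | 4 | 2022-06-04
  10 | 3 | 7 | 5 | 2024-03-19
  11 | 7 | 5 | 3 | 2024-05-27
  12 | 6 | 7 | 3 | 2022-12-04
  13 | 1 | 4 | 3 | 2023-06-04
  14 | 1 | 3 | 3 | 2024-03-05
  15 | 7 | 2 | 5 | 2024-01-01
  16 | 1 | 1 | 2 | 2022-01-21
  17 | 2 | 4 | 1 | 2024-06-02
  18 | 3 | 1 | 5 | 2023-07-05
SELECT category, SUM(price) AS sum_price FROM products GROUP BY category

Execution result:
category | sum_price
Accessories | 379.48
Audio | 63.49
Computing | 357.06
Electronics | 1285.81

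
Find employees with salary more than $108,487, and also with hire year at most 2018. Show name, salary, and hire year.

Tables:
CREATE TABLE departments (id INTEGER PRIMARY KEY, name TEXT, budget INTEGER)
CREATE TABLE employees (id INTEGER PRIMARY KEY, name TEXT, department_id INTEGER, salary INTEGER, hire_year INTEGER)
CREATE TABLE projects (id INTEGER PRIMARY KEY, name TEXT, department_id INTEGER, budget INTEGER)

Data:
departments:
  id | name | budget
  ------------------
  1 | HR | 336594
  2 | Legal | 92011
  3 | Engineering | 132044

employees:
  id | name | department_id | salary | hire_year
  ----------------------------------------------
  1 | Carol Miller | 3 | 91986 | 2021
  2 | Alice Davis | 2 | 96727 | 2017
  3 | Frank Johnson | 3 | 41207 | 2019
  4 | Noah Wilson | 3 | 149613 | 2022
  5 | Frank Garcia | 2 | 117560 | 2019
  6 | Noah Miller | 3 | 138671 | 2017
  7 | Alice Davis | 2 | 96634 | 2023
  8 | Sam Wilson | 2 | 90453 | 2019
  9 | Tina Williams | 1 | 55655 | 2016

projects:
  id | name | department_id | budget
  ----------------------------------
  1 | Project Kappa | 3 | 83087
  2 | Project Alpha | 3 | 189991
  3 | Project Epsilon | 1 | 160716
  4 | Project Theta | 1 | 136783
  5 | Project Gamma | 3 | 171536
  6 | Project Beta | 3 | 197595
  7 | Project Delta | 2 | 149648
SELECT name, salary, hire_year FROM employees WHERE salary > 108487 AND hire_year <= 2018

Execution result:
name | salary | hire_year
Noah Miller | 138671 | 2017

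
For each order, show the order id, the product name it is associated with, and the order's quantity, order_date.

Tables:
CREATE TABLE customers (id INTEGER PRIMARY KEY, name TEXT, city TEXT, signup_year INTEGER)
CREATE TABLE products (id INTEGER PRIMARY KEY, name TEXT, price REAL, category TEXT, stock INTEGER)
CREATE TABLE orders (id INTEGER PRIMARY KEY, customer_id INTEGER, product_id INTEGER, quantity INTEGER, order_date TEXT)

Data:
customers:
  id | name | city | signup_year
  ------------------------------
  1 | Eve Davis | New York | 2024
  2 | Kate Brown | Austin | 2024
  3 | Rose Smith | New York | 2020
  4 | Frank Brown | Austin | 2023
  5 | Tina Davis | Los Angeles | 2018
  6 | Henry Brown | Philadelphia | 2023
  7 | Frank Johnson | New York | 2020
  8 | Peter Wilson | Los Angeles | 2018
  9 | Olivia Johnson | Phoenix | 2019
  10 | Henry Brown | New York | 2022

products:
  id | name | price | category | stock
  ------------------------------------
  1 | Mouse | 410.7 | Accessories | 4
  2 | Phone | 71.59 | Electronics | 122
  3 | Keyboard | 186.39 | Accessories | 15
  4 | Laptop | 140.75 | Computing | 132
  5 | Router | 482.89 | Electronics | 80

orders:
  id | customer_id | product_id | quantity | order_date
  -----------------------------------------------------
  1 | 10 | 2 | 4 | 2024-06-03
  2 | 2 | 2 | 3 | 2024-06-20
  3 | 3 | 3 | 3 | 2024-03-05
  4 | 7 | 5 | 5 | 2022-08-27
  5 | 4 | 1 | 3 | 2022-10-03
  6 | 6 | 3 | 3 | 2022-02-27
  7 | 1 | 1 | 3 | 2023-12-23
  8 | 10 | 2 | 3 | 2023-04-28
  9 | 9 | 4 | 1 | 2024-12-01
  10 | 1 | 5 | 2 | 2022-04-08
SELECT c.id, p.name AS product, c.quantity, c.order_date FROM orders c JOIN products p ON c.product_id = p.id

Execution result:
id | product | quantity | order_date
1 | Phone | 4 | 2024-06-03
2 | Phone | 3 | 2024-06-20
3 | Keyboard | 3 | 2024-03-05
4 | Router | 5 | 2022-08-27
5 | Mouse | 3 | 2022-10-03
6 | Keyboard | 3 | 2022-02-27
7 | Mouse | 3 | 2023-12-23
8 | Phone | 3 | 2023-04-28
9 | Laptop | 1 | 2024-12-01
10 | Router | 2 | 2022-04-08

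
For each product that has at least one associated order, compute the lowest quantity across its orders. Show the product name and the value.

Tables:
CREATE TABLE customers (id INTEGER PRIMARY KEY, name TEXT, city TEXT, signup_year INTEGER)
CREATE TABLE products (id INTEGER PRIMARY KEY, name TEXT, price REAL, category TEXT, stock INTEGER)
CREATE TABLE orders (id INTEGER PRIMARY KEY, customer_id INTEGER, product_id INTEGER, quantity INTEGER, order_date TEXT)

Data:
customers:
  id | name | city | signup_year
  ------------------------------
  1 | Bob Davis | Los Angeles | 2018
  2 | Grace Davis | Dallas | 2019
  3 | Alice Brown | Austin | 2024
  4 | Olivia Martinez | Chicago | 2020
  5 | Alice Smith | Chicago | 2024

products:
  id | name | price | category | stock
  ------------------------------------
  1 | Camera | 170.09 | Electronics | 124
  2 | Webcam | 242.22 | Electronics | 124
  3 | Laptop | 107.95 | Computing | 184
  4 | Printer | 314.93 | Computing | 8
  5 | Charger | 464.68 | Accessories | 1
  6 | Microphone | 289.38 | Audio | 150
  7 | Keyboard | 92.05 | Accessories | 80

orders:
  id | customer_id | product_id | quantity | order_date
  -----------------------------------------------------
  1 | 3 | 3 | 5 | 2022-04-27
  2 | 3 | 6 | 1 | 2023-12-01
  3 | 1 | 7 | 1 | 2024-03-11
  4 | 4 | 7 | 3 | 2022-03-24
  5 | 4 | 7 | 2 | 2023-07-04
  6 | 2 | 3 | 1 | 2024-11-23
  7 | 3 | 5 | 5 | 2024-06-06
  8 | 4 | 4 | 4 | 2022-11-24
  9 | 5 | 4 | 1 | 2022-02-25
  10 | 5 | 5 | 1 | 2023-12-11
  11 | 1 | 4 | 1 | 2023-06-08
SELECT p.name, MIN(c.quantity) AS min_quantity FROM orders c JOIN products p ON c.product_id = p.id GROUP BY p.id, p.name

Execution result:
name | min_quantity
Laptop | 1
Printer | 1
Charger | 1
Microphone | 1
Keyboard | 1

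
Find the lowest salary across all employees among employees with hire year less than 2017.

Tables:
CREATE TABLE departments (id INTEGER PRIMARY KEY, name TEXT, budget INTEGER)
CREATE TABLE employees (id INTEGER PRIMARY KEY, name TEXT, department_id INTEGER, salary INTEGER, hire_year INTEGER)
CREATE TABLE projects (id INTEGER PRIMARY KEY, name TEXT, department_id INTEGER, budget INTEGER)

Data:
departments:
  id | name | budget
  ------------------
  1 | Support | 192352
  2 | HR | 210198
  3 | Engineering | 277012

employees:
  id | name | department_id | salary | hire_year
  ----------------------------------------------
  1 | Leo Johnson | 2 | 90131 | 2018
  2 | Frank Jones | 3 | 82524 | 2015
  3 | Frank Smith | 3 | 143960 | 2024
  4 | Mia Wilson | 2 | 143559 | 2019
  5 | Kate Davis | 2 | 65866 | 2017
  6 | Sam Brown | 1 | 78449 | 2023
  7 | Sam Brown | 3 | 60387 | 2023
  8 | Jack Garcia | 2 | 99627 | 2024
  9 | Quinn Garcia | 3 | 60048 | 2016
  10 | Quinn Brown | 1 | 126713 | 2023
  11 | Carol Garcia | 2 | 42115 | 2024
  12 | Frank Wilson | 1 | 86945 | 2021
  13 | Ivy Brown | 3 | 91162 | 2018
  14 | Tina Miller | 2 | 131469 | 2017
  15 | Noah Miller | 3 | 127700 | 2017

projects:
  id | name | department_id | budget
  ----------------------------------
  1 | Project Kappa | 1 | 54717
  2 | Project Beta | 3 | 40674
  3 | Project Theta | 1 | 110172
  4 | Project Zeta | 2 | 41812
SELECT MIN(salary) FROM employees WHERE hire_year < 2017

Execution result:
60048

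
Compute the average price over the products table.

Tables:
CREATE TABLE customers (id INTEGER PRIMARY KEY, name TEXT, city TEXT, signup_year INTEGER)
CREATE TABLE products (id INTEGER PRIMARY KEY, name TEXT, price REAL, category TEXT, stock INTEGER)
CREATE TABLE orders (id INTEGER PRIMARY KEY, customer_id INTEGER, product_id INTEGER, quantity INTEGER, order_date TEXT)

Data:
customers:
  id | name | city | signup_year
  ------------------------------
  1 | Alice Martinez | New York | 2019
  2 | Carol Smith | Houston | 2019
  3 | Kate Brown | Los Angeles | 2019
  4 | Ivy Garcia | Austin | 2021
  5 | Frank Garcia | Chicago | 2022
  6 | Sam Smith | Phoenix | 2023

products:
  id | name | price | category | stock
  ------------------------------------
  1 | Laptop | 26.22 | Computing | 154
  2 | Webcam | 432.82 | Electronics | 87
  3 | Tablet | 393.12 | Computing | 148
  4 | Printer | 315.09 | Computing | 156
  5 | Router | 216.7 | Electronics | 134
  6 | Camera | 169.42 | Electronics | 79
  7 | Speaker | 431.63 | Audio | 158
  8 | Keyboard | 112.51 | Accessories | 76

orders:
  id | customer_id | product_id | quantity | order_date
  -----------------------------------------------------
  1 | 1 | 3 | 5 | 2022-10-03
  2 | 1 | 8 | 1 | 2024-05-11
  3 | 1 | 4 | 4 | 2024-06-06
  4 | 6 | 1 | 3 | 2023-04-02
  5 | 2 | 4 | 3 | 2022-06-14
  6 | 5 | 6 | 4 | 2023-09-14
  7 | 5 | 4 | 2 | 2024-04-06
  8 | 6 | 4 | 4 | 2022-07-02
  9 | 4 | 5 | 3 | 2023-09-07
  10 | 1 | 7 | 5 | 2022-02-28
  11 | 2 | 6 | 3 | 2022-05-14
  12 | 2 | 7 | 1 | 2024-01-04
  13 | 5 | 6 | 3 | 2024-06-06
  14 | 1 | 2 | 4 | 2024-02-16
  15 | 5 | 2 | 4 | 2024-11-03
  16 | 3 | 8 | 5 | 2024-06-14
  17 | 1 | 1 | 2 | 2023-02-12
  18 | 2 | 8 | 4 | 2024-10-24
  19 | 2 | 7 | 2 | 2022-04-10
SELECT AVG(price) FROM products

Execution result:
262.19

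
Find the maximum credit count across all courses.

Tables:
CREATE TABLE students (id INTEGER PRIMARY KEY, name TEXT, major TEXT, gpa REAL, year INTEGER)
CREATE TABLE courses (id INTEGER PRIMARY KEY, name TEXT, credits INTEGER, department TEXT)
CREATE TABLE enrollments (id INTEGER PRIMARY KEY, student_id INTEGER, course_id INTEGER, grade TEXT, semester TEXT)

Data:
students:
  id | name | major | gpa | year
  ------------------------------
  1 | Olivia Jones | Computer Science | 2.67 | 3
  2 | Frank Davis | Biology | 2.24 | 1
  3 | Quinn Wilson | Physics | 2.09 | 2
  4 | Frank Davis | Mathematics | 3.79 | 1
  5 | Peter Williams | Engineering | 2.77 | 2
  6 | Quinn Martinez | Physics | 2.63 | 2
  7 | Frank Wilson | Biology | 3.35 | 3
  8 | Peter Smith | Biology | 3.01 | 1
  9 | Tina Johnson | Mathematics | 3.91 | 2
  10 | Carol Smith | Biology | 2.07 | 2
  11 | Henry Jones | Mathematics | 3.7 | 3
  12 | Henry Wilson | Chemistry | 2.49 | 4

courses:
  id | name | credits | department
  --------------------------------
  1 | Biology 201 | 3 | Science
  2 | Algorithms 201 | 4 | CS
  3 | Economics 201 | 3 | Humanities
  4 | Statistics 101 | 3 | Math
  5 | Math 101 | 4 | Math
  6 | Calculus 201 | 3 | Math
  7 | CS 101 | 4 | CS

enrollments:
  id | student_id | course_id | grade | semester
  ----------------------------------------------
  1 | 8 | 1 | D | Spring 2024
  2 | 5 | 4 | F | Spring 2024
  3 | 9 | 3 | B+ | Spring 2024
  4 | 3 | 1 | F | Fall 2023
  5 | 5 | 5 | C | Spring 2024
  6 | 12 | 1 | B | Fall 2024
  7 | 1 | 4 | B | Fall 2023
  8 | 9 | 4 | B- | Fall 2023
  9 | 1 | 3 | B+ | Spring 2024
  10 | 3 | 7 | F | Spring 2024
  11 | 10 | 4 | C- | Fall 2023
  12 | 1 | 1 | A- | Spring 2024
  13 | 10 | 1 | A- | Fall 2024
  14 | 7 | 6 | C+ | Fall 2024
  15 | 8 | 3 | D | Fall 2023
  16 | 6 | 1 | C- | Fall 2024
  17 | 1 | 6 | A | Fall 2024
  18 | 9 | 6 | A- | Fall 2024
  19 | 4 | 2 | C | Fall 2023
SELECT MAX(credits) FROM courses

Execution result:
4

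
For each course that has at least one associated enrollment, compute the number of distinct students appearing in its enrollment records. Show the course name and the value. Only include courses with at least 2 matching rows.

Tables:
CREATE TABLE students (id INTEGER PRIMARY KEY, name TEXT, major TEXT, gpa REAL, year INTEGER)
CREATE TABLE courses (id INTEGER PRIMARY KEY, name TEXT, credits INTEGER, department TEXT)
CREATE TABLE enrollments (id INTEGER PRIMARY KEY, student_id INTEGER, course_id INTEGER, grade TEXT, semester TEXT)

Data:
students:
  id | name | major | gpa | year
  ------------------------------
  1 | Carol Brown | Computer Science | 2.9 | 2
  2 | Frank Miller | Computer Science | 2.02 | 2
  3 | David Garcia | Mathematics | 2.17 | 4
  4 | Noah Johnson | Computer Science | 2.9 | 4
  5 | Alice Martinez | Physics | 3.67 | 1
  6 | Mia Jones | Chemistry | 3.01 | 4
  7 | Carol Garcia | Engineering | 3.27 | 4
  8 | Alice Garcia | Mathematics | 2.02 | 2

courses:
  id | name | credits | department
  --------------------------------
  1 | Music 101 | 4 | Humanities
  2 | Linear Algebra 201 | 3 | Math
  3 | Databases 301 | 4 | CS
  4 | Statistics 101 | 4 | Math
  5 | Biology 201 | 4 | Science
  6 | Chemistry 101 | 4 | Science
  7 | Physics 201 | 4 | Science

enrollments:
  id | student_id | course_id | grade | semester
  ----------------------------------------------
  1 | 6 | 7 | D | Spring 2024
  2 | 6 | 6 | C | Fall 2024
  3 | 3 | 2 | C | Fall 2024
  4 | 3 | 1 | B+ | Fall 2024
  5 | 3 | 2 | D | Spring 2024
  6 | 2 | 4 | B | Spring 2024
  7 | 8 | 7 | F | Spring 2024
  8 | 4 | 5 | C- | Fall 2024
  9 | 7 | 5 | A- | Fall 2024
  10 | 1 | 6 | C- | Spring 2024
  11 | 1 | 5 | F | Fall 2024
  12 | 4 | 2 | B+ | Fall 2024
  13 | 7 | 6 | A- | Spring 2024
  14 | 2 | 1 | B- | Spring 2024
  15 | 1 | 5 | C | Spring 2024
SELECT p.name, COUNT(DISTINCT c.student_id) AS distinct_student_count FROM enrollments c JOIN courses p ON c.course_id = p.id GROUP BY p.id, p.name HAVING COUNT(*) >= 2

Execution result:
name | distinct_student_count
Music 101 | 2
Linear Algebra 201 | 2
Biology 201 | 3
Chemistry 101 | 3
Physics 201 | 2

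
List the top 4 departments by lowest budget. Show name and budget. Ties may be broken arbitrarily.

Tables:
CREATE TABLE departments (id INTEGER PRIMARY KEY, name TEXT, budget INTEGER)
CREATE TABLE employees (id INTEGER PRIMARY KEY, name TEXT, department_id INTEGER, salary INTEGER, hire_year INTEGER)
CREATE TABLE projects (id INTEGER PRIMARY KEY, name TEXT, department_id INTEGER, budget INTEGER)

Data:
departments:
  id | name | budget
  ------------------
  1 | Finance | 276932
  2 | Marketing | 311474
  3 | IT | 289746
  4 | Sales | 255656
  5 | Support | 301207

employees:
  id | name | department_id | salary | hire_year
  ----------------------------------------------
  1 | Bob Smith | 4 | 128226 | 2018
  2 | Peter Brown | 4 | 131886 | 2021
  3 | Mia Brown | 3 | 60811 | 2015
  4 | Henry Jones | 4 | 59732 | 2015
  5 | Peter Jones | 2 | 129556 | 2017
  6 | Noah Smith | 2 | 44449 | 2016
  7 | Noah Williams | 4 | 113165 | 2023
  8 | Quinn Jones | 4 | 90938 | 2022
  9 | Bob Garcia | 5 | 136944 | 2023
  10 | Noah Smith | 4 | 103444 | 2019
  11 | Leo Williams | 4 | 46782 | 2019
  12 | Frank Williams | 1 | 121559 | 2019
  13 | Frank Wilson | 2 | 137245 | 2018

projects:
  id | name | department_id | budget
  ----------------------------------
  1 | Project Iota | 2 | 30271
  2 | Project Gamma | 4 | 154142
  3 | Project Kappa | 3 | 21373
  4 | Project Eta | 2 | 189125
SELECT name, budget FROM departments ORDER BY budget ASC LIMIT 4

Execution result:
name | budget
Sales | 255656
Finance | 276932
IT | 289746
Support | 301207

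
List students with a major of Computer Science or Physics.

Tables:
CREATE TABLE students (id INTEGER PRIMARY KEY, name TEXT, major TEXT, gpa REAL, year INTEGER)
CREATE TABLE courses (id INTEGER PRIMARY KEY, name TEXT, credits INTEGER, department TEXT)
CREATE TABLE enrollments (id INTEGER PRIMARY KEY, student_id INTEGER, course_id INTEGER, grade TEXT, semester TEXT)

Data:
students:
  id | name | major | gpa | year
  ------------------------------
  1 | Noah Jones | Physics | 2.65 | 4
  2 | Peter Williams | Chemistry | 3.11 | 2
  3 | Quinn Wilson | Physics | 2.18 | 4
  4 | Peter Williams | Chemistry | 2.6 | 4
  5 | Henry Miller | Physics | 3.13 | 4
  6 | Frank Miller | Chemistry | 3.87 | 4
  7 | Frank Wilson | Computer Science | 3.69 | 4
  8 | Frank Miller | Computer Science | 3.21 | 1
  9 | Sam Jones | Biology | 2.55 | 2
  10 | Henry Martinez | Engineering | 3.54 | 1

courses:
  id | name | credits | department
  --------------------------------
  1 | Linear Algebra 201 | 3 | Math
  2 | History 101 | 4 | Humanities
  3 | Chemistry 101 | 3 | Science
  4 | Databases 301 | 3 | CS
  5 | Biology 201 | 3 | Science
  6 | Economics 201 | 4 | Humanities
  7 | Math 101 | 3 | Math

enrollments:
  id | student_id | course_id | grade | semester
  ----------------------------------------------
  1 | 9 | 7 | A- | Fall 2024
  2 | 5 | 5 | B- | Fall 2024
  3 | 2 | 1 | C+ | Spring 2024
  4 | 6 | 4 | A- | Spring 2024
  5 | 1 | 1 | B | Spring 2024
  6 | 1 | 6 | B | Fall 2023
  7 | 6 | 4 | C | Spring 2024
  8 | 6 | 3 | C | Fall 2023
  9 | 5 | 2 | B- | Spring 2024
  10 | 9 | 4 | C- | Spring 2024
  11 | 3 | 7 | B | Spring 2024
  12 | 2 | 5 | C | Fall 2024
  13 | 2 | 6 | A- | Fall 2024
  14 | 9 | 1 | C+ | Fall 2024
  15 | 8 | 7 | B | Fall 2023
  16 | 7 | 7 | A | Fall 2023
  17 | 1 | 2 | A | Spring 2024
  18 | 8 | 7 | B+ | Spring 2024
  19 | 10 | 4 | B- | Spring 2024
SELECT name, major FROM students WHERE major IN ('Computer Science', 'Physics')

Execution result:
name | major
Noah Jones | Physics
Quinn Wilson | Physics
Henry Miller | Physics
Frank Wilson | Computer Science
Frank Miller | Computer Science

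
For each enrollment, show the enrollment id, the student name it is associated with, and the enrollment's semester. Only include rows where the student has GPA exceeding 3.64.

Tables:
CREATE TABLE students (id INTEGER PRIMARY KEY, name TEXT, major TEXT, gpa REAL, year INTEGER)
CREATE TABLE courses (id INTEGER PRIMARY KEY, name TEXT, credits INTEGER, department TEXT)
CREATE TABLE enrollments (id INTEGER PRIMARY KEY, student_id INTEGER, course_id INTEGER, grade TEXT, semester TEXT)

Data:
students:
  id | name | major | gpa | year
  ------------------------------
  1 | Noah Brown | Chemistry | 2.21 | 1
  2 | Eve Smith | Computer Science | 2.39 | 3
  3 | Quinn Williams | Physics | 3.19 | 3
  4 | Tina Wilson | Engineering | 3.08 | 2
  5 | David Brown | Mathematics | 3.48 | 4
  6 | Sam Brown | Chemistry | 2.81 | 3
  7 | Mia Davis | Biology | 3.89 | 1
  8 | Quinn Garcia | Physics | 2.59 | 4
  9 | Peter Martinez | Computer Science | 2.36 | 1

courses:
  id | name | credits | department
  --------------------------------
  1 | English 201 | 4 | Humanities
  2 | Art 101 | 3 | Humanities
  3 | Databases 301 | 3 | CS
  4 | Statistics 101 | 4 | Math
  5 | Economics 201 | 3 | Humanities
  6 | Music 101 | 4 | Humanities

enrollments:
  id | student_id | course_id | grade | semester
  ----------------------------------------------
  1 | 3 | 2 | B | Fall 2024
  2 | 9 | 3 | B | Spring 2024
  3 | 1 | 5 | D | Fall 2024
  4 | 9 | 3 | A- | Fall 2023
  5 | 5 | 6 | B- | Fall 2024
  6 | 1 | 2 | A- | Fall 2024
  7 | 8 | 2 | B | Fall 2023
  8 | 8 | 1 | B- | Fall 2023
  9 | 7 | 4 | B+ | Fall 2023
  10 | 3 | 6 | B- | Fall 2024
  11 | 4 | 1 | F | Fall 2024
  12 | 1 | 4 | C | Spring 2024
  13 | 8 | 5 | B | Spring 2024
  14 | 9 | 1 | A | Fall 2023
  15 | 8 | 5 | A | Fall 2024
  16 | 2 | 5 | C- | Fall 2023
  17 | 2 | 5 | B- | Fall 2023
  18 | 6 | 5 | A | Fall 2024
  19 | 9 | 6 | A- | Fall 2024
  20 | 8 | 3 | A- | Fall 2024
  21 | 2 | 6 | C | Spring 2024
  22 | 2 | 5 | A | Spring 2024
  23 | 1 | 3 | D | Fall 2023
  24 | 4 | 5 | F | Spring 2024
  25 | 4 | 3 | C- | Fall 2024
SELECT c.id, p.name AS student, c.semester FROM enrollments c JOIN students p ON c.student_id = p.id WHERE p.gpa > 3.64

Execution result:
id | student | semester
9 | Mia Davis | Fall 2023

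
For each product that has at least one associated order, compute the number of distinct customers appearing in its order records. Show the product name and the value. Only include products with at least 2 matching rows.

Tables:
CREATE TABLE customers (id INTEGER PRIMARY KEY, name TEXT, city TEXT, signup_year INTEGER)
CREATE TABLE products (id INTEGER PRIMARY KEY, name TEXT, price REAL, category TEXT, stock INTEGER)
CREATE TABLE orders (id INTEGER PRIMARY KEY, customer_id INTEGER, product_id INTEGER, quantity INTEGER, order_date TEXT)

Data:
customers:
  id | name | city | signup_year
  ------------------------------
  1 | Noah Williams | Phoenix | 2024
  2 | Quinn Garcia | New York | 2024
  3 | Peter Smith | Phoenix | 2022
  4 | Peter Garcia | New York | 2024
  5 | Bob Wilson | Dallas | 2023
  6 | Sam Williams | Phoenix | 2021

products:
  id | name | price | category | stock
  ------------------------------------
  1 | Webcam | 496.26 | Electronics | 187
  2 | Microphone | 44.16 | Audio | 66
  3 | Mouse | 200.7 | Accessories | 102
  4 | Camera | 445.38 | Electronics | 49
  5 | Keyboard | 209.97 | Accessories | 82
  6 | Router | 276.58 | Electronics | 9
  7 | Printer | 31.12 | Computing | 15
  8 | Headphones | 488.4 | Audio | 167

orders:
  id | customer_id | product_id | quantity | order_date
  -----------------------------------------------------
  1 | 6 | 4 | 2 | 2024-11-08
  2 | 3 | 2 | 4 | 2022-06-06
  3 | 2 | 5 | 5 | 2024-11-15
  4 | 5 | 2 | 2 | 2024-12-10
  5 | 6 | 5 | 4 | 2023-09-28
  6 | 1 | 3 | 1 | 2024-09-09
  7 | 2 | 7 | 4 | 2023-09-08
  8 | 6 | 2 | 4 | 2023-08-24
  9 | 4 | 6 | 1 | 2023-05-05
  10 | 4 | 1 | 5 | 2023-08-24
SELECT p.name, COUNT(DISTINCT c.customer_id) AS distinct_customer_count FROM orders c JOIN products p ON c.product_id = p.id GROUP BY p.id, p.name HAVING COUNT(*) >= 2

Execution result:
name | distinct_customer_count
Microphone | 3
Keyboard | 2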